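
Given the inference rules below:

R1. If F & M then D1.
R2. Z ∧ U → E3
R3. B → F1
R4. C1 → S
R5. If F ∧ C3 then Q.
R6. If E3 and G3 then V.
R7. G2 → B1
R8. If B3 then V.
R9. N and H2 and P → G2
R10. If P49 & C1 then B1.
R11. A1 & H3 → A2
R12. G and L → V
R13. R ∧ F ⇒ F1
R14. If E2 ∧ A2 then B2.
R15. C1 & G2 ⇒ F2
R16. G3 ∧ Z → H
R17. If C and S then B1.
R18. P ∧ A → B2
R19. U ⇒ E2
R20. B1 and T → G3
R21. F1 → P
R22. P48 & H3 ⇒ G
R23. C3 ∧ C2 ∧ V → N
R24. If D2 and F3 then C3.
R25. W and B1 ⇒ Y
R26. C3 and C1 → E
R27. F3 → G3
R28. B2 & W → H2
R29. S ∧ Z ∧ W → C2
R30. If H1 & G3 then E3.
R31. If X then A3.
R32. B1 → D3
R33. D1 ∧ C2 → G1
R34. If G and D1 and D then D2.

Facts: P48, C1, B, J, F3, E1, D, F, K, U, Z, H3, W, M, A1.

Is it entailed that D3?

Yes

D1  (by R1: F, M)
E3  (by R2: Z, U)
F1  (by R3: B)
S  (by R4: C1)
A2  (by R11: A1, H3)
E2  (by R19: U)
P  (by R21: F1)
G  (by R22: P48, H3)
G3  (by R27: F3)
C2  (by R29: S, Z, W)
D2  (by R34: G, D1, D)
V  (by R6: E3, G3)
B2  (by R14: E2, A2)
C3  (by R24: D2, F3)
H2  (by R28: B2, W)
N  (by R23: C3, C2, V)
G2  (by R9: N, H2, P)
B1  (by R7: G2)
D3  (by R32: B1)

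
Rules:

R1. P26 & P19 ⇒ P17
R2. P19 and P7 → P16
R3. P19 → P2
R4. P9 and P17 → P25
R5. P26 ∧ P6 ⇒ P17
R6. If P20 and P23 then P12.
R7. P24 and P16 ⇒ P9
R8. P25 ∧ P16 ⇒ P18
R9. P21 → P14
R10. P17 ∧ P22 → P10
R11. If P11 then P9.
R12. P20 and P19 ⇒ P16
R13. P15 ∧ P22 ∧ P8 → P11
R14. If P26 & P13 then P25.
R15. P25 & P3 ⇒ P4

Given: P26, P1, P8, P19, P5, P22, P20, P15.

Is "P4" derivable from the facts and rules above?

No

Forward chaining from the given facts derives: P17, P2, P10, P16, P11, P9, P25, P18.
The only rule concluding P4 is R15, which needs P3; that is never established.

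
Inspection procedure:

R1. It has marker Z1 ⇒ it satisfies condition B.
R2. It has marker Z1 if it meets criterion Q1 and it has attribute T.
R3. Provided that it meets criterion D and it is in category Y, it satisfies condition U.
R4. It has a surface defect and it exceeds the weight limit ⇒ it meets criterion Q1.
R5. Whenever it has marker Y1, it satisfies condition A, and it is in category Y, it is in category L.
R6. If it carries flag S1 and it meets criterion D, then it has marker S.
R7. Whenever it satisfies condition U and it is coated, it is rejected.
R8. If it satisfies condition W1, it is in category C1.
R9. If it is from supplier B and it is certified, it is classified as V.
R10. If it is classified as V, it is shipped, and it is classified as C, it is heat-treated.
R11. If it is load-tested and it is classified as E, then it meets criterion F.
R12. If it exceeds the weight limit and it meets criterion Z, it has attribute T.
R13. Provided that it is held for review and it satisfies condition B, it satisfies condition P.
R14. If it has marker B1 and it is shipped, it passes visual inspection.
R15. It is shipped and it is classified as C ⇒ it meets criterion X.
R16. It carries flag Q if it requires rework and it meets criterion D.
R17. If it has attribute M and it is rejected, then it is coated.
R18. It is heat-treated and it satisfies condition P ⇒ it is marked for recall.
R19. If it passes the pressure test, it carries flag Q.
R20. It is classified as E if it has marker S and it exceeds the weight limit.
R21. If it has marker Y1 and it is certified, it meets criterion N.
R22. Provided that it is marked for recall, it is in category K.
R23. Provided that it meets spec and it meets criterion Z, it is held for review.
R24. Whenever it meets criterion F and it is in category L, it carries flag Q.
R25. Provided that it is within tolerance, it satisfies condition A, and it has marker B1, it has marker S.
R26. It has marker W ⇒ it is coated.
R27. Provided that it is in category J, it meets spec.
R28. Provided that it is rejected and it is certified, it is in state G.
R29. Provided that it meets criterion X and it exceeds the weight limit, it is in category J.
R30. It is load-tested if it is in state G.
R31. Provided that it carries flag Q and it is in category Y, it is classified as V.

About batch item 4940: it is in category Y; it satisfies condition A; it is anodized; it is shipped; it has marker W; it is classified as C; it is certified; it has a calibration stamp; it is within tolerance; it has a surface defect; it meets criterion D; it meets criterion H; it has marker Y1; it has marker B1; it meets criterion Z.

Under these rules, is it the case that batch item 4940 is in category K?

Forward chaining from the given facts derives: satisfies condition U, is in category L, passes visual inspection, meets criterion X, meets criterion N, has marker S, is coated, is rejected, is in state G, is load-tested.
The only rule concluding "it is in category K" is R22, which needs "it is marked for recall"; that is never established.

No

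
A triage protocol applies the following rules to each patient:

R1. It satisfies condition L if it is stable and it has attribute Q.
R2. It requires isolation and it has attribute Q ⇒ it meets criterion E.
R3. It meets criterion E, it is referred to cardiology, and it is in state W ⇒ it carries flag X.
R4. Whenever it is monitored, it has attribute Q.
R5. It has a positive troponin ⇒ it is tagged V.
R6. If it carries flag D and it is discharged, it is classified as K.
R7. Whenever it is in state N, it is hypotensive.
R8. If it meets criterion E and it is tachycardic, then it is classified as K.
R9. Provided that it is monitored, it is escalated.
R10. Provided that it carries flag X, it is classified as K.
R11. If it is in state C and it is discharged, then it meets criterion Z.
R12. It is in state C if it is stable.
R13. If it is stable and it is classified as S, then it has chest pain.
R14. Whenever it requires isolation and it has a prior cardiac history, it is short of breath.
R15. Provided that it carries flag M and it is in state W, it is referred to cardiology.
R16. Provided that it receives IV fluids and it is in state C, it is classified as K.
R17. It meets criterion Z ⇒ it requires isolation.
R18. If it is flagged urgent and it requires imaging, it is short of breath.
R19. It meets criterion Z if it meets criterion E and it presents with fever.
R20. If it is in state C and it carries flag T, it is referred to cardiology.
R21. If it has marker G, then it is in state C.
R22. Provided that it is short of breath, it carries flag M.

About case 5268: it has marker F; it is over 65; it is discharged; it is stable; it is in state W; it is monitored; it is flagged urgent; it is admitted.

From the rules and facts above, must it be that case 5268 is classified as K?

Forward chaining from the given facts derives: has attribute Q, is escalated, is in state C, satisfies condition L, meets criterion Z, requires isolation, meets criterion E.
Rules concluding "it is classified as K": R6 needs "it carries flag D"; R8 needs "it is tachycardic"; R10 needs "it carries flag X"; R16 needs "it receives IV fluids" — none of these are established.

No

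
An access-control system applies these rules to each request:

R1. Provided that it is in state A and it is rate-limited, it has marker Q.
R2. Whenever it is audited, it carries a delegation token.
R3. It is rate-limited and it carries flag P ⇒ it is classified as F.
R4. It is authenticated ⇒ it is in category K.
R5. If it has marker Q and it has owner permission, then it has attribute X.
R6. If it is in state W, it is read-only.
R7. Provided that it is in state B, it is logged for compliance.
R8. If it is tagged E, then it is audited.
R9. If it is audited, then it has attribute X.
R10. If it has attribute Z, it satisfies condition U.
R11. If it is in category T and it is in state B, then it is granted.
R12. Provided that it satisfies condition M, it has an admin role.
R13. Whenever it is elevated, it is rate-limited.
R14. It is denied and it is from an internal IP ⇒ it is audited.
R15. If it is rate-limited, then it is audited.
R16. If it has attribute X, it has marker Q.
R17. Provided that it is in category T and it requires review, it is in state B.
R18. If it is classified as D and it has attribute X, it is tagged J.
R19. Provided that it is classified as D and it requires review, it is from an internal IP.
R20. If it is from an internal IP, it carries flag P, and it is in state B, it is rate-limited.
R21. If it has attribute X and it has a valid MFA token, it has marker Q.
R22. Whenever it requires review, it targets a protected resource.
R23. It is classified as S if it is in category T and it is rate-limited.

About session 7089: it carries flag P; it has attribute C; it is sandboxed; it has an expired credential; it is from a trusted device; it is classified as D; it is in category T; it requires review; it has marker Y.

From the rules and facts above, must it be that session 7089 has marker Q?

Yes

By R17 (it is in category T, it requires review): it is in state B.
By R19 (it is classified as D, it requires review): it is from an internal IP.
By R20 (it is from an internal IP, it carries flag P, it is in state B): it is rate-limited.
By R15 (it is rate-limited): it is audited.
By R9 (it is audited): it has attribute X.
By R16 (it has attribute X): it has marker Q.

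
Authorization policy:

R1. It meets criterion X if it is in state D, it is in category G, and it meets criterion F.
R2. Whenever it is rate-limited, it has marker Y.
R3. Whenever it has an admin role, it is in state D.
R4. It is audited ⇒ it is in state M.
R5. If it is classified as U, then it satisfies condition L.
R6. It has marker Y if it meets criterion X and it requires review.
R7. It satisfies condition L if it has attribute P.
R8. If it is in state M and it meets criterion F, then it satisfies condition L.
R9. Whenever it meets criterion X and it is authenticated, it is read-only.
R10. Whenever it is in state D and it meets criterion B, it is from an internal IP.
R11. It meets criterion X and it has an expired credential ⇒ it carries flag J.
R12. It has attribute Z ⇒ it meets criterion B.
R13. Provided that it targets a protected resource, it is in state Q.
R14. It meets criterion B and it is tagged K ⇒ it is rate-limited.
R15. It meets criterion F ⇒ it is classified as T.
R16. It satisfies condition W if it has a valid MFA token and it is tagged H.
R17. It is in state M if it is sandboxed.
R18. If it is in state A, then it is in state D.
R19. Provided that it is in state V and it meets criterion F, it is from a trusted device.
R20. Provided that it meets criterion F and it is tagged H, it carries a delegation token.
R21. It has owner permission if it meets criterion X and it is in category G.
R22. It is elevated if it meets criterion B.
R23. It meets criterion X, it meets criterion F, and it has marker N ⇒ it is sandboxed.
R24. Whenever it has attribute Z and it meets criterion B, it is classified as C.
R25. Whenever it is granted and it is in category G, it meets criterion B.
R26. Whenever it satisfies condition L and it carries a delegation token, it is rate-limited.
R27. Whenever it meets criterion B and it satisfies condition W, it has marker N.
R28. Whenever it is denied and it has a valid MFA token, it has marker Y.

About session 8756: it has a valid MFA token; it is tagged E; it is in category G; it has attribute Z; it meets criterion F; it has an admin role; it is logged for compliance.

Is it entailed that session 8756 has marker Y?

Forward chaining from the given facts derives: is in state D, meets criterion B, is classified as T, is elevated, is classified as C, meets criterion X, is from an internal IP, has owner permission.
Rules concluding "it has marker Y": R2 needs "it is rate-limited"; R6 needs "it requires review"; R28 needs "it is denied" — none of these are established.

No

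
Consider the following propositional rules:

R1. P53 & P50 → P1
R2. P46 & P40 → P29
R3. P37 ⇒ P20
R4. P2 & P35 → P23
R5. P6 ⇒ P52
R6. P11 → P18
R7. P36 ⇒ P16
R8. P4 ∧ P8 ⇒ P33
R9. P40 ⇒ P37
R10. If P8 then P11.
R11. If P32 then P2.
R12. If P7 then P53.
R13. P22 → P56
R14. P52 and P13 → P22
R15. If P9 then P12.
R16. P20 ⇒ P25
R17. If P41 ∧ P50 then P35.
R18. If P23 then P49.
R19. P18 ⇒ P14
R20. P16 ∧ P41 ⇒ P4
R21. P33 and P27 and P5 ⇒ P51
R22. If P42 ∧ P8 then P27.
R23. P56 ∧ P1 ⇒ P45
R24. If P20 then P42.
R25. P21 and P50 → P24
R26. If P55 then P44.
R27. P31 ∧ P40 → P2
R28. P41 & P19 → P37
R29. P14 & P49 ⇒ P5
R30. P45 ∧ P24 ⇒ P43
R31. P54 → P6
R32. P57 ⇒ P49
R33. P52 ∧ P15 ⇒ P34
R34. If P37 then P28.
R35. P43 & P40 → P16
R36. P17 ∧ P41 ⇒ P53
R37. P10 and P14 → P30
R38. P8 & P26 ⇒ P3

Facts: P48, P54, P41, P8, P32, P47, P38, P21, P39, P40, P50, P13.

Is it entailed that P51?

No

Forward chaining from the given facts derives: P37, P11, P2, P35, P24, P6, P28, P20, P23, P52, P18, P22, P25, P49, P14, P42, P5, P56, P27.
The only rule concluding P51 is R21, which needs P33; that is never established.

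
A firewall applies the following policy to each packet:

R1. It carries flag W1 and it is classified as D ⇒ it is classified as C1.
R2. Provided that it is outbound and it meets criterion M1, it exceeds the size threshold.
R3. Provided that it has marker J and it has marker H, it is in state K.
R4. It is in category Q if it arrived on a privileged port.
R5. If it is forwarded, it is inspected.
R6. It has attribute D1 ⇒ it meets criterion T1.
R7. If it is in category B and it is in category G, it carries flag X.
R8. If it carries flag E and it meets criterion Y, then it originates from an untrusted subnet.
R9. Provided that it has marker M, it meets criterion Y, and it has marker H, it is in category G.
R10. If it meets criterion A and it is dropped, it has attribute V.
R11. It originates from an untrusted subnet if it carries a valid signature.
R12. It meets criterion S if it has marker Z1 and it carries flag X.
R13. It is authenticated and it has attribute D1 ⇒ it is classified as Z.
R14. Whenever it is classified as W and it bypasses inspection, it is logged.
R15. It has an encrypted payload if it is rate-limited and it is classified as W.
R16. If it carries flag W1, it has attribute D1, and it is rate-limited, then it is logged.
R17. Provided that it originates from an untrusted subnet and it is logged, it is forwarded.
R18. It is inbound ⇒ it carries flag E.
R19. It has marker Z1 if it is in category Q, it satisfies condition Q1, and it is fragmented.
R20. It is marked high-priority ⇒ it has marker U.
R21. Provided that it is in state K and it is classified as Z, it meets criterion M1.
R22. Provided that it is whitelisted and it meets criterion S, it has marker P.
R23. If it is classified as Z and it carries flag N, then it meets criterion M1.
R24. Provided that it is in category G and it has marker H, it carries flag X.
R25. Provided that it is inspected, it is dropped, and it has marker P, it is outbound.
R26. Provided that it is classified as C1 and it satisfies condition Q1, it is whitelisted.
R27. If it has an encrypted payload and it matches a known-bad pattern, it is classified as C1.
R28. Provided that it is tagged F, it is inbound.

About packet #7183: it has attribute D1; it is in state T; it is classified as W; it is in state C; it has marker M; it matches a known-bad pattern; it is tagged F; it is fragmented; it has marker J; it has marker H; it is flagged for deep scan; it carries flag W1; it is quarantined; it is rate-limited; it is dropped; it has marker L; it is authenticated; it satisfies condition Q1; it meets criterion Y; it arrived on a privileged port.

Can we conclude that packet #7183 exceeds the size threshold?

By R3 (it has marker J, it has marker H): it is in state K.
By R4 (it arrived on a privileged port): it is in category Q.
By R9 (it has marker M, it meets criterion Y, it has marker H): it is in category G.
By R13 (it is authenticated, it has attribute D1): it is classified as Z.
By R15 (it is rate-limited, it is classified as W): it has an encrypted payload.
By R16 (it carries flag W1, it has attribute D1, it is rate-limited): it is logged.
By R19 (it is in category Q, it satisfies condition Q1, it is fragmented): it has marker Z1.
By R21 (it is in state K, it is classified as Z): it meets criterion M1.
By R24 (it is in category G, it has marker H): it carries flag X.
By R27 (it has an encrypted payload, it matches a known-bad pattern): it is classified as C1.
By R28 (it is tagged F): it is inbound.
By R12 (it has marker Z1, it carries flag X): it meets criterion S.
By R18 (it is inbound): it carries flag E.
By R26 (it is classified as C1, it satisfies condition Q1): it is whitelisted.
By R8 (it carries flag E, it meets criterion Y): it originates from an untrusted subnet.
By R17 (it originates from an untrusted subnet, it is logged): it is forwarded.
By R22 (it is whitelisted, it meets criterion S): it has marker P.
By R5 (it is forwarded): it is inspected.
By R25 (it is inspected, it is dropped, it has marker P): it is outbound.
By R2 (it is outbound, it meets criterion M1): it exceeds the size threshold.

Yes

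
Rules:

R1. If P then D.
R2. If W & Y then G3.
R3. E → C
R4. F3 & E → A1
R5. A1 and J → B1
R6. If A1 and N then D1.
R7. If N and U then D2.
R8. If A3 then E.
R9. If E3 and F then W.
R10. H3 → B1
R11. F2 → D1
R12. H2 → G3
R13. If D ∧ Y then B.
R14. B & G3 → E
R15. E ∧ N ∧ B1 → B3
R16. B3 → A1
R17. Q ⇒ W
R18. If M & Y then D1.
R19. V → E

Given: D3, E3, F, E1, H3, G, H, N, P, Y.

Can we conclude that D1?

Yes

D  (by R1: P)
W  (by R9: E3, F)
B1  (by R10: H3)
B  (by R13: D, Y)
G3  (by R2: W, Y)
E  (by R14: B, G3)
B3  (by R15: E, N, B1)
A1  (by R16: B3)
D1  (by R6: A1, N)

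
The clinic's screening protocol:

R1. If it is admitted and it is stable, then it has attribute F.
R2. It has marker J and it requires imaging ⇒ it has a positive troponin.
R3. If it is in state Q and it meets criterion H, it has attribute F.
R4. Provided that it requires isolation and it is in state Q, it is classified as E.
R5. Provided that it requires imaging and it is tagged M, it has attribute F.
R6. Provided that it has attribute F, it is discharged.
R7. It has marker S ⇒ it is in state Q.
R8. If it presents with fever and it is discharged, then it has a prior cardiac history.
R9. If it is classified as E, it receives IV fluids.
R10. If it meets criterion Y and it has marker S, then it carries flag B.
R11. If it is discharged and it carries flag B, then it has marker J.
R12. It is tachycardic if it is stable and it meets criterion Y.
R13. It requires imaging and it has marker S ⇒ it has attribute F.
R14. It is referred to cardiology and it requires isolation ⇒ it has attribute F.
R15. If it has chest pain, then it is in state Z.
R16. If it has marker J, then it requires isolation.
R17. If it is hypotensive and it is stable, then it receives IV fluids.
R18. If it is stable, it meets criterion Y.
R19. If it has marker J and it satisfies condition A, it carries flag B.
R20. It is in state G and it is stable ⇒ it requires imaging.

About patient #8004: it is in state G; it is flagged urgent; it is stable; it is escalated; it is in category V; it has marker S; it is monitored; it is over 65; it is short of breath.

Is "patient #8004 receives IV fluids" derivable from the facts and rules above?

Yes

By R7 (it has marker S): it is in state Q.
By R18 (it is stable): it meets criterion Y.
By R20 (it is in state G, it is stable): it requires imaging.
By R10 (it meets criterion Y, it has marker S): it carries flag B.
By R13 (it requires imaging, it has marker S): it has attribute F.
By R6 (it has attribute F): it is discharged.
By R11 (it is discharged, it carries flag B): it has marker J.
By R16 (it has marker J): it requires isolation.
By R4 (it requires isolation, it is in state Q): it is classified as E.
By R9 (it is classified as E): it receives IV fluids.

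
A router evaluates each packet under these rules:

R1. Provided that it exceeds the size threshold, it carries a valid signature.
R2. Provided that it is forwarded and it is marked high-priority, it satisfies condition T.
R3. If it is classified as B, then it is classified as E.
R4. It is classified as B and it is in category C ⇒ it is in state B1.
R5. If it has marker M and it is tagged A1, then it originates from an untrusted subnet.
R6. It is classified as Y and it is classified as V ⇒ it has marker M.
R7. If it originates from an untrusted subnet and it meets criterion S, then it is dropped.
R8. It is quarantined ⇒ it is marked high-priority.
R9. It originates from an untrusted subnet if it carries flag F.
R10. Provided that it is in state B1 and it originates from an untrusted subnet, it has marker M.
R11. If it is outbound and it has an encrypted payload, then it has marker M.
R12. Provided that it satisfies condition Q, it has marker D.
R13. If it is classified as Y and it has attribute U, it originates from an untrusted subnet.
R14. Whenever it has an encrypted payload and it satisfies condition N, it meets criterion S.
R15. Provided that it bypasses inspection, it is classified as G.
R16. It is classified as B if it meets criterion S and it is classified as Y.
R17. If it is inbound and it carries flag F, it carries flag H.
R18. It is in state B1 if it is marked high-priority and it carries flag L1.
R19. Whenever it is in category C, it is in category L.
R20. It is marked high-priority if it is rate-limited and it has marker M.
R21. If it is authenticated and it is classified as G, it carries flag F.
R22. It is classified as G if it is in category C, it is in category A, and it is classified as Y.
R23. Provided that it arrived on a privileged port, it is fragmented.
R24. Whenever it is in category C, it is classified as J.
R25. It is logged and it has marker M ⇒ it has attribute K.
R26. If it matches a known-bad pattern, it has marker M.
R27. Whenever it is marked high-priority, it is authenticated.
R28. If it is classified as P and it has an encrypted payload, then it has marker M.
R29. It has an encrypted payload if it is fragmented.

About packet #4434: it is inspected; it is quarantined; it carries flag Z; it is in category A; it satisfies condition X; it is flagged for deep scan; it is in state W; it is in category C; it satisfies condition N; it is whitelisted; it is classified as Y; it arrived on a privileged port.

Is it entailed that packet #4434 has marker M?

Yes

By R8 (it is quarantined): it is marked high-priority.
By R22 (it is in category C, it is in category A, it is classified as Y): it is classified as G.
By R23 (it arrived on a privileged port): it is fragmented.
By R27 (it is marked high-priority): it is authenticated.
By R29 (it is fragmented): it has an encrypted payload.
By R14 (it has an encrypted payload, it satisfies condition N): it meets criterion S.
By R16 (it meets criterion S, it is classified as Y): it is classified as B.
By R21 (it is authenticated, it is classified as G): it carries flag F.
By R4 (it is classified as B, it is in category C): it is in state B1.
By R9 (it carries flag F): it originates from an untrusted subnet.
By R10 (it is in state B1, it originates from an untrusted subnet): it has marker M.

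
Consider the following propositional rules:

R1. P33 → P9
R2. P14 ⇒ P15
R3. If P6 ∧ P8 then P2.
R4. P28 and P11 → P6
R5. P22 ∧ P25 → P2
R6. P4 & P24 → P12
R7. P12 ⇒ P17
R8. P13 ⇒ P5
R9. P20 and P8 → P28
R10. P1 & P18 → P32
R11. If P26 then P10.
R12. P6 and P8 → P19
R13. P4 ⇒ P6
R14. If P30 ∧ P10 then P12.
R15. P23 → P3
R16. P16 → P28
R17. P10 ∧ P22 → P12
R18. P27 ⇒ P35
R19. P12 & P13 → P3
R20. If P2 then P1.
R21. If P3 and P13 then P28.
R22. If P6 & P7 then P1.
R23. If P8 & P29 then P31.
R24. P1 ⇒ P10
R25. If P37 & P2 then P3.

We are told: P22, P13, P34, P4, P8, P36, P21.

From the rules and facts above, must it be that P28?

Yes

P6  (by R13: P4)
P2  (by R3: P6, P8)
P1  (by R20: P2)
P10  (by R24: P1)
P12  (by R17: P10, P22)
P3  (by R19: P12, P13)
P28  (by R21: P3, P13)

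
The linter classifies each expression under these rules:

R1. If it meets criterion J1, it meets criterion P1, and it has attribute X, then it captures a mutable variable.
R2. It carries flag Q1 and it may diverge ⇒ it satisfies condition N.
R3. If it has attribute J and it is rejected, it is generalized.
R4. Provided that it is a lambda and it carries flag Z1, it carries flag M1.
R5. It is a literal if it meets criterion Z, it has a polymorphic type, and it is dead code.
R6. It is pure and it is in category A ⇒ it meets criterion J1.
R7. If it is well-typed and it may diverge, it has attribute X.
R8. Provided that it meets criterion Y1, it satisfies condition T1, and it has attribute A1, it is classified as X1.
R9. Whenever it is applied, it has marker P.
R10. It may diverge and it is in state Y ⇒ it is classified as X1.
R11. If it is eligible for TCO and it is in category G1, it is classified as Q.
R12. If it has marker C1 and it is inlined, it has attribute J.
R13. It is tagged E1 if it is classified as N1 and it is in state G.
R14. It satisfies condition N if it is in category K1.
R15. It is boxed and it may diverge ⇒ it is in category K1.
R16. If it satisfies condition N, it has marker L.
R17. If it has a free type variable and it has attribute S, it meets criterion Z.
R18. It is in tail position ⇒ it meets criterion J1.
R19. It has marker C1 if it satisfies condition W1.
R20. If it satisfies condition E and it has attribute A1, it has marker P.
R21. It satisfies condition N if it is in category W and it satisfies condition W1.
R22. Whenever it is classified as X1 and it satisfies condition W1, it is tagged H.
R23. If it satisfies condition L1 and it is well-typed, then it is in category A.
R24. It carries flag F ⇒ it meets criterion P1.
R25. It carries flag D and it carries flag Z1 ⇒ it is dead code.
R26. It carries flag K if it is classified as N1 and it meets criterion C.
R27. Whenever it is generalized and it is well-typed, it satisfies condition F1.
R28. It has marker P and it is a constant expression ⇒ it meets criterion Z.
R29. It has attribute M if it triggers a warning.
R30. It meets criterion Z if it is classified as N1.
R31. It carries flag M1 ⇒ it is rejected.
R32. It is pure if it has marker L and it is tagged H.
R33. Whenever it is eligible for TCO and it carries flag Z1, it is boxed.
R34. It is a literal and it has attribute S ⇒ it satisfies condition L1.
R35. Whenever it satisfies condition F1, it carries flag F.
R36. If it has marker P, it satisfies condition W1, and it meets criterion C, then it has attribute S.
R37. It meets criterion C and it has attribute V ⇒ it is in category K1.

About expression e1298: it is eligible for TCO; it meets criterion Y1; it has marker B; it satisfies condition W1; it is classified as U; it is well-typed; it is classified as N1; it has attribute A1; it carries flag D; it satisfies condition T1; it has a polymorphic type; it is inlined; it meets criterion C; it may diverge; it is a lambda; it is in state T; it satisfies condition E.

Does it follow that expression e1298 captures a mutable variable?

No

Forward chaining from the given facts derives: has attribute X, is classified as X1, has marker C1, has marker P, is tagged H, carries flag K, meets criterion Z, has attribute S, has attribute J.
The only rule concluding "it captures a mutable variable" is R1, which needs "it meets criterion J1"; that is never established.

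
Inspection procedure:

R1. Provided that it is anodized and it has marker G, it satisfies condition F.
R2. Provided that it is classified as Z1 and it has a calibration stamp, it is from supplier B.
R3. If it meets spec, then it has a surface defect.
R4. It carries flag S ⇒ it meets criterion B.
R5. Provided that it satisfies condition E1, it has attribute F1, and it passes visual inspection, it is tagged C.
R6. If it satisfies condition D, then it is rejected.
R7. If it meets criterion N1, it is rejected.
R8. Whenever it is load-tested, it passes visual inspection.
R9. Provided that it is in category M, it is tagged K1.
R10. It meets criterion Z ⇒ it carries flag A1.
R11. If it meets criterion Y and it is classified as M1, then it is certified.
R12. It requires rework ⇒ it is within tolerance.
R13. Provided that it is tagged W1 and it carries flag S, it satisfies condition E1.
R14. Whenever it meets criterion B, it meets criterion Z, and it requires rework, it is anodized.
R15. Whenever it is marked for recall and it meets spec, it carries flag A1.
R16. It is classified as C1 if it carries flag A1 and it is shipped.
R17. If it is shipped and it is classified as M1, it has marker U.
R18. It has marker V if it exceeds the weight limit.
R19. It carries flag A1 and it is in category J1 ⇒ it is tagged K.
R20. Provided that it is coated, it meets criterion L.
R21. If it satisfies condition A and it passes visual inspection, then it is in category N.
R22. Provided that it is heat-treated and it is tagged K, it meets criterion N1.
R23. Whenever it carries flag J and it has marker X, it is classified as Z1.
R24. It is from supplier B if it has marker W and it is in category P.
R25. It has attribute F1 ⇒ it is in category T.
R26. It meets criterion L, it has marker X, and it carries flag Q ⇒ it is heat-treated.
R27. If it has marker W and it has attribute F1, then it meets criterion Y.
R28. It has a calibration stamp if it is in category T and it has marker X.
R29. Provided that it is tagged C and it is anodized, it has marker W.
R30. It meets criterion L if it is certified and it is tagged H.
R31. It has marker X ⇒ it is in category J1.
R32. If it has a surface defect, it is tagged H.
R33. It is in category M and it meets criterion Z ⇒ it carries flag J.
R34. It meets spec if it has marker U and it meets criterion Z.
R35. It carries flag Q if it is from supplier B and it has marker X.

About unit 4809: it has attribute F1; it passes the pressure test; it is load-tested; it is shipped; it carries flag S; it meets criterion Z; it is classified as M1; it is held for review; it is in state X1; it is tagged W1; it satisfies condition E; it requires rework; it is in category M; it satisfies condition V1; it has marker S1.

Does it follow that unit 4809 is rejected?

Forward chaining from the given facts derives: meets criterion B, passes visual inspection, is tagged K1, carries flag A1, is within tolerance, satisfies condition E1, is anodized, is classified as C1, has marker U, is in category T, carries flag J, meets spec, has a surface defect, is tagged C, has marker W, is tagged H, meets criterion Y, is certified, meets criterion L.
Rules concluding "it is rejected": R6 needs "it satisfies condition D"; R7 needs "it meets criterion N1" — none of these are established.

No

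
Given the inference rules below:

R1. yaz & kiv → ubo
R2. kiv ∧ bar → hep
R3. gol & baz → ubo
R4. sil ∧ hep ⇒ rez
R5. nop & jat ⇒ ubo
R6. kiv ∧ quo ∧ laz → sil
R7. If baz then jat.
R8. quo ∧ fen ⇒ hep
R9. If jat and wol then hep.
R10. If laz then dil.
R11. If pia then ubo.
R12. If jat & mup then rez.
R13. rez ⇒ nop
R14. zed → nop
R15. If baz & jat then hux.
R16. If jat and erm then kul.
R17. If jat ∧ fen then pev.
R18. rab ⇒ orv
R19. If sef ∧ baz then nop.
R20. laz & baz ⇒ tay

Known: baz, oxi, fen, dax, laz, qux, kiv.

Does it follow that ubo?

Forward chaining from the given facts derives: jat, dil, hux, pev, tay.
Rules concluding ubo: R1 needs yaz; R3 needs gol; R5 needs nop; R11 needs pia — none of these are established.

No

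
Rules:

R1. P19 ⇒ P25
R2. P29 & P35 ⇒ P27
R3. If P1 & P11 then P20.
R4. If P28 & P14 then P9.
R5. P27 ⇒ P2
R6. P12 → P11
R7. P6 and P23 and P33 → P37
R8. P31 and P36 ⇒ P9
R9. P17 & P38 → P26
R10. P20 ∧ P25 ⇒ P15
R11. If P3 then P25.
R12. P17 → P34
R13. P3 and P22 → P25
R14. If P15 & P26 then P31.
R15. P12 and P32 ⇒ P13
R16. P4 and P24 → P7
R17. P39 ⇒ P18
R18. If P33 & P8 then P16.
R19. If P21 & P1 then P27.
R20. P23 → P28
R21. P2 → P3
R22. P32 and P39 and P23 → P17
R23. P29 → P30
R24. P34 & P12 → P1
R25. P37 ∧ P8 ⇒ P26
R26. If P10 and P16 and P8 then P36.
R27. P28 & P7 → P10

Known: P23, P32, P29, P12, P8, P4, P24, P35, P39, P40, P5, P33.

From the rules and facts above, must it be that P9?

No

Forward chaining from the given facts derives: P27, P2, P11, P13, P7, P18, P16, P28, P3, P17, P30, P10, P25, P34, P1, P36, P20, P15.
Rules concluding P9: R4 needs P14; R8 needs P31 — none of these are established.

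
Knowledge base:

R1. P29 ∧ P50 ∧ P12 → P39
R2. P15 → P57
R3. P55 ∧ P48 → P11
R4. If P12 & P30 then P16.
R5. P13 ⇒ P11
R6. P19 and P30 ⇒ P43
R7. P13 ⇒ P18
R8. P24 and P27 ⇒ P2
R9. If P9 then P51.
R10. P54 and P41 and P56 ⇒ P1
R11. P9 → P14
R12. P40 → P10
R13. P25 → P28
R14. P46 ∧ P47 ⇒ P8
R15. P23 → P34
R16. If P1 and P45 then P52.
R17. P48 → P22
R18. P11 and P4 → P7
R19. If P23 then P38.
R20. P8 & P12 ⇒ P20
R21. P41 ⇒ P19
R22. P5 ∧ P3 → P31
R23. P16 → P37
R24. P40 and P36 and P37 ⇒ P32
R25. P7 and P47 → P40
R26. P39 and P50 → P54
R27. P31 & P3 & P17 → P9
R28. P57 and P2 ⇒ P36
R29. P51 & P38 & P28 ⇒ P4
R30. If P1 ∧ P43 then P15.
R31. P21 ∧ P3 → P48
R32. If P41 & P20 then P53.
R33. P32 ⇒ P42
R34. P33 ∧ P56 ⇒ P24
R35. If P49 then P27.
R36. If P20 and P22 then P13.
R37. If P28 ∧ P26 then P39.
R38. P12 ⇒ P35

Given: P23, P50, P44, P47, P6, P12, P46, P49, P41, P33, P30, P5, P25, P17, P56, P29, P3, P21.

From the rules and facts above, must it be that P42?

Yes

P39  (by R1: P29, P50, P12)
P16  (by R4: P12, P30)
P28  (by R13: P25)
P8  (by R14: P46, P47)
P38  (by R19: P23)
P20  (by R20: P8, P12)
P19  (by R21: P41)
P31  (by R22: P5, P3)
P37  (by R23: P16)
P54  (by R26: P39, P50)
P9  (by R27: P31, P3, P17)
P48  (by R31: P21, P3)
P24  (by R34: P33, P56)
P27  (by R35: P49)
P43  (by R6: P19, P30)
P2  (by R8: P24, P27)
P51  (by R9: P9)
P1  (by R10: P54, P41, P56)
P22  (by R17: P48)
P4  (by R29: P51, P38, P28)
P15  (by R30: P1, P43)
P13  (by R36: P20, P22)
P57  (by R2: P15)
P11  (by R5: P13)
P7  (by R18: P11, P4)
P40  (by R25: P7, P47)
P36  (by R28: P57, P2)
P32  (by R24: P40, P36, P37)
P42  (by R33: P32)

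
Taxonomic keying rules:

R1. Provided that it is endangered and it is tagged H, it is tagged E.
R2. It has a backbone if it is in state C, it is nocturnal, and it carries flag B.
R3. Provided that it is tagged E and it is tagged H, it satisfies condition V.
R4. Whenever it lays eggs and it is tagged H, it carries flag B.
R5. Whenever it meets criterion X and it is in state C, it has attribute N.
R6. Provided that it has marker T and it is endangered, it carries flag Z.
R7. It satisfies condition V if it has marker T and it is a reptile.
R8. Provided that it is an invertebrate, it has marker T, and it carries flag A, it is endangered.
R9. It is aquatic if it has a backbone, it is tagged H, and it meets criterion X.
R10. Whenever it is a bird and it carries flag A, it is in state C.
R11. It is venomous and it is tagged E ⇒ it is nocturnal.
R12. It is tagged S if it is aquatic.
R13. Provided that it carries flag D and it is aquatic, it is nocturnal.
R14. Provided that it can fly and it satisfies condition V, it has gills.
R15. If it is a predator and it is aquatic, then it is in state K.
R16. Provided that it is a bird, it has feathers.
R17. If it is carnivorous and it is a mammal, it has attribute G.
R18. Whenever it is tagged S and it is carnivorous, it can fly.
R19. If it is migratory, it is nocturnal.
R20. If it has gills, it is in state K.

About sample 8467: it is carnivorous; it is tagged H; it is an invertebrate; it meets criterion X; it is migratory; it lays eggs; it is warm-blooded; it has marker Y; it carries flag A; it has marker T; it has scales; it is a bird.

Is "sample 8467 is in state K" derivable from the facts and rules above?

Yes

By R4 (it lays eggs, it is tagged H): it carries flag B.
By R8 (it is an invertebrate, it has marker T, it carries flag A): it is endangered.
By R10 (it is a bird, it carries flag A): it is in state C.
By R19 (it is migratory): it is nocturnal.
By R1 (it is endangered, it is tagged H): it is tagged E.
By R2 (it is in state C, it is nocturnal, it carries flag B): it has a backbone.
By R3 (it is tagged E, it is tagged H): it satisfies condition V.
By R9 (it has a backbone, it is tagged H, it meets criterion X): it is aquatic.
By R12 (it is aquatic): it is tagged S.
By R18 (it is tagged S, it is carnivorous): it can fly.
By R14 (it can fly, it satisfies condition V): it has gills.
By R20 (it has gills): it is in state K.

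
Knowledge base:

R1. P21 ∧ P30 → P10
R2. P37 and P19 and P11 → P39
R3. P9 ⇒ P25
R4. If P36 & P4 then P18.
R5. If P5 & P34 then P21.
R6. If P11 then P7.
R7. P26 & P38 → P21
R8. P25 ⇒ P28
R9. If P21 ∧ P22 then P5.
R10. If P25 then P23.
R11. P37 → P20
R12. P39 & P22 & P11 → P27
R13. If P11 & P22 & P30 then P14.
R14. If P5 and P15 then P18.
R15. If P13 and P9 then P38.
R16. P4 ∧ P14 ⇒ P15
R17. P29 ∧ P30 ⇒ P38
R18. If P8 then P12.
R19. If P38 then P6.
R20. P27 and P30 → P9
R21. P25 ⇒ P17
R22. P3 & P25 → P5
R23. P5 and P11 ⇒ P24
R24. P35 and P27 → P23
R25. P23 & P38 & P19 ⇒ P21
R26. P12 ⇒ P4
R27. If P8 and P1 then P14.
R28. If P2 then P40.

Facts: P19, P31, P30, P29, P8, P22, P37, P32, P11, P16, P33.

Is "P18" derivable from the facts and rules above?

Yes

P39  (by R2: P37, P19, P11)
P27  (by R12: P39, P22, P11)
P14  (by R13: P11, P22, P30)
P38  (by R17: P29, P30)
P12  (by R18: P8)
P9  (by R20: P27, P30)
P4  (by R26: P12)
P25  (by R3: P9)
P23  (by R10: P25)
P15  (by R16: P4, P14)
P21  (by R25: P23, P38, P19)
P5  (by R9: P21, P22)
P18  (by R14: P5, P15)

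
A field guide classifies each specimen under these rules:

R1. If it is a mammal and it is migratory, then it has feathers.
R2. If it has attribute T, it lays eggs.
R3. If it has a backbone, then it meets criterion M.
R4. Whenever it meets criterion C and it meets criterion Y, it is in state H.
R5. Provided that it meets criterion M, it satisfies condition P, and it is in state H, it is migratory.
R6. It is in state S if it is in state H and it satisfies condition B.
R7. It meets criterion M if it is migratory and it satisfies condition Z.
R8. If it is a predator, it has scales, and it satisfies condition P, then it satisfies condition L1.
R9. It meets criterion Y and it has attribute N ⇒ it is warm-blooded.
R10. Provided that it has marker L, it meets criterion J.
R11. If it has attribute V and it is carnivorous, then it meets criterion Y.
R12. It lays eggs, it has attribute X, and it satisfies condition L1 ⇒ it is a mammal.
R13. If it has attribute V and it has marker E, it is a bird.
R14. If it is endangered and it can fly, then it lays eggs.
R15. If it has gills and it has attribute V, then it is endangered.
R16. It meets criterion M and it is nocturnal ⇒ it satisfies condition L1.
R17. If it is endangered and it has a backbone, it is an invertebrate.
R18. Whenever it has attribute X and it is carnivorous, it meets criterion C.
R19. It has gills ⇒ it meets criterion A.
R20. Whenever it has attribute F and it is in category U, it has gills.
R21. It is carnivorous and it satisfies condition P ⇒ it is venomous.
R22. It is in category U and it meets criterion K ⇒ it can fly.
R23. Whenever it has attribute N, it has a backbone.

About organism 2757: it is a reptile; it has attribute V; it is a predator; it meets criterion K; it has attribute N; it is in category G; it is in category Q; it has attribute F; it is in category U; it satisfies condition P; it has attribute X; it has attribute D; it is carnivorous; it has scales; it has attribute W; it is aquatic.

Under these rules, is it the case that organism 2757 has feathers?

Yes

By R8 (it is a predator, it has scales, it satisfies condition P): it satisfies condition L1.
By R11 (it has attribute V, it is carnivorous): it meets criterion Y.
By R18 (it has attribute X, it is carnivorous): it meets criterion C.
By R20 (it has attribute F, it is in category U): it has gills.
By R22 (it is in category U, it meets criterion K): it can fly.
By R23 (it has attribute N): it has a backbone.
By R3 (it has a backbone): it meets criterion M.
By R4 (it meets criterion C, it meets criterion Y): it is in state H.
By R5 (it meets criterion M, it satisfies condition P, it is in state H): it is migratory.
By R15 (it has gills, it has attribute V): it is endangered.
By R14 (it is endangered, it can fly): it lays eggs.
By R12 (it lays eggs, it has attribute X, it satisfies condition L1): it is a mammal.
By R1 (it is a mammal, it is migratory): it has feathers.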